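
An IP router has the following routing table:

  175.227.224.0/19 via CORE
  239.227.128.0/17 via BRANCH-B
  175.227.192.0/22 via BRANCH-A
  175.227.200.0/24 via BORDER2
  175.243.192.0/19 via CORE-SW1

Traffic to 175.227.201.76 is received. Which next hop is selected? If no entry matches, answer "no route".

no route

No entry's prefix contains 175.227.201.76; there is no default route.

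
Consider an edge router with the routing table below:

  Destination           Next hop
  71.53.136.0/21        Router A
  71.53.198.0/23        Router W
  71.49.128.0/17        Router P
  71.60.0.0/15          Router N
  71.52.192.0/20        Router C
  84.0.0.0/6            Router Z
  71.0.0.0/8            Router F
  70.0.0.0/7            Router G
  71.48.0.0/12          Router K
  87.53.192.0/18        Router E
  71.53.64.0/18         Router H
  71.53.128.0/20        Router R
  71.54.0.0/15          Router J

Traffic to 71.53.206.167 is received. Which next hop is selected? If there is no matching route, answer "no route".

Routes whose prefix contains 71.53.206.167:
  70.0.0.0/7 (70.0.0.0 - 71.255.255.255) -> Router G
  71.0.0.0/8 (71.0.0.0 - 71.255.255.255) -> Router F
  71.48.0.0/12 (71.48.0.0 - 71.63.255.255) -> Router K
More-specific entries that do NOT match:
  71.53.198.0/23 (71.53.198.0 - 71.53.199.255) does not contain 71.53.206.167
  71.53.136.0/21 (71.53.136.0 - 71.53.143.255) does not contain 71.53.206.167
  71.52.192.0/20 (71.52.192.0 - 71.52.207.255) does not contain 71.53.206.167
  71.53.128.0/20 (71.53.128.0 - 71.53.143.255) does not contain 71.53.206.167
  87.53.192.0/18 (87.53.192.0 - 87.53.255.255) does not contain 71.53.206.167
  71.53.64.0/18 (71.53.64.0 - 71.53.127.255) does not contain 71.53.206.167
  71.49.128.0/17 (71.49.128.0 - 71.49.255.255) does not contain 71.53.206.167
  71.60.0.0/15 (71.60.0.0 - 71.61.255.255) does not contain 71.53.206.167
  71.54.0.0/15 (71.54.0.0 - 71.55.255.255) does not contain 71.53.206.167
Longest matching prefix is /12 -> next hop Router K.

Router K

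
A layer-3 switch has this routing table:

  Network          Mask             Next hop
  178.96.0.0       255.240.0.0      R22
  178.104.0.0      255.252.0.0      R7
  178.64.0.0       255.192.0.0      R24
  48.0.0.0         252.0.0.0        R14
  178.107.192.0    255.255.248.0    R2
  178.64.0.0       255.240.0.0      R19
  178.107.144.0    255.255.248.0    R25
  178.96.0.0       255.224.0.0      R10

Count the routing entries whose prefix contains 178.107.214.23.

4

Prefixes containing 178.107.214.23:
  178.64.0.0/10 (178.64.0.0 - 178.127.255.255)
  178.96.0.0/11 (178.96.0.0 - 178.127.255.255)
  178.96.0.0/12 (178.96.0.0 - 178.111.255.255)
  178.104.0.0/14 (178.104.0.0 - 178.107.255.255)
Total matching entries: 4.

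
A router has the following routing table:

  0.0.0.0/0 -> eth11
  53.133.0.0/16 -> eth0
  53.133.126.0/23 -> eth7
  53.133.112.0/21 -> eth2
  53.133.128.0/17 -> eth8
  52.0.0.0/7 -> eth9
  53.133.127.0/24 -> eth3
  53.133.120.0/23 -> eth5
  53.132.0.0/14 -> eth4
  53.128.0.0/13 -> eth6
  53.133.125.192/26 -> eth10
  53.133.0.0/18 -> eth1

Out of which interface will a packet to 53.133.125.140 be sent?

Routes whose prefix contains 53.133.125.140:
  0.0.0.0/0 (default, matches everything) -> eth11
  52.0.0.0/7 (52.0.0.0 - 53.255.255.255) -> eth9
  53.128.0.0/13 (53.128.0.0 - 53.135.255.255) -> eth6
  53.132.0.0/14 (53.132.0.0 - 53.135.255.255) -> eth4
  53.133.0.0/16 (53.133.0.0 - 53.133.255.255) -> eth0
More-specific entries that do NOT match:
  53.133.125.192/26 (53.133.125.192 - 53.133.125.255) does not contain 53.133.125.140
  53.133.127.0/24 (53.133.127.0 - 53.133.127.255) does not contain 53.133.125.140
  53.133.126.0/23 (53.133.126.0 - 53.133.127.255) does not contain 53.133.125.140
  53.133.120.0/23 (53.133.120.0 - 53.133.121.255) does not contain 53.133.125.140
  53.133.112.0/21 (53.133.112.0 - 53.133.119.255) does not contain 53.133.125.140
  53.133.0.0/18 (53.133.0.0 - 53.133.63.255) does not contain 53.133.125.140
  53.133.128.0/17 (53.133.128.0 - 53.133.255.255) does not contain 53.133.125.140
Longest matching prefix is /16 -> interface eth0.

eth0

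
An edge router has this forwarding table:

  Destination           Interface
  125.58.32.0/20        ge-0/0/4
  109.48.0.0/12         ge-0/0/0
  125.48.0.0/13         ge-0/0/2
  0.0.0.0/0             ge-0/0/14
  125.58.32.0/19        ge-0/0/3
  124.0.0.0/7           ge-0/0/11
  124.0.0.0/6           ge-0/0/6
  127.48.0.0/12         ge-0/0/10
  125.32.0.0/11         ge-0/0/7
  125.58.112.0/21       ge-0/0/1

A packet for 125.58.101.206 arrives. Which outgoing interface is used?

Routes whose prefix contains 125.58.101.206:
  0.0.0.0/0 (default, matches everything) -> ge-0/0/14
  124.0.0.0/6 (124.0.0.0 - 127.255.255.255) -> ge-0/0/6
  124.0.0.0/7 (124.0.0.0 - 125.255.255.255) -> ge-0/0/11
  125.32.0.0/11 (125.32.0.0 - 125.63.255.255) -> ge-0/0/7
More-specific entries that do NOT match:
  125.58.112.0/21 (125.58.112.0 - 125.58.119.255) does not contain 125.58.101.206
  125.58.32.0/20 (125.58.32.0 - 125.58.47.255) does not contain 125.58.101.206
  125.58.32.0/19 (125.58.32.0 - 125.58.63.255) does not contain 125.58.101.206
  125.48.0.0/13 (125.48.0.0 - 125.55.255.255) does not contain 125.58.101.206
  109.48.0.0/12 (109.48.0.0 - 109.63.255.255) does not contain 125.58.101.206
  127.48.0.0/12 (127.48.0.0 - 127.63.255.255) does not contain 125.58.101.206
Longest matching prefix is /11 -> interface ge-0/0/7.

ge-0/0/7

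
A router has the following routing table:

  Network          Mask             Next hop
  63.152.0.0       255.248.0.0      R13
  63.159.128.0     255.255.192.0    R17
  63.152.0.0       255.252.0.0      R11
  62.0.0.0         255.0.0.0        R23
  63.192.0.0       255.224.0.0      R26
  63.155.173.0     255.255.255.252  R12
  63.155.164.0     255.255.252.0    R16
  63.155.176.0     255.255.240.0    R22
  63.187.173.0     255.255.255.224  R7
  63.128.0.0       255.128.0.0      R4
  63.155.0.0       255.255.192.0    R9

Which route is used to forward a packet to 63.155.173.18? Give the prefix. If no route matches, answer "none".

Entries matching 63.155.173.18:
  63.128.0.0/9 (63.128.0.0 - 63.255.255.255)
  63.152.0.0/13 (63.152.0.0 - 63.159.255.255)
  63.152.0.0/14 (63.152.0.0 - 63.155.255.255)
Most specific is 63.152.0.0/14.

63.152.0.0/14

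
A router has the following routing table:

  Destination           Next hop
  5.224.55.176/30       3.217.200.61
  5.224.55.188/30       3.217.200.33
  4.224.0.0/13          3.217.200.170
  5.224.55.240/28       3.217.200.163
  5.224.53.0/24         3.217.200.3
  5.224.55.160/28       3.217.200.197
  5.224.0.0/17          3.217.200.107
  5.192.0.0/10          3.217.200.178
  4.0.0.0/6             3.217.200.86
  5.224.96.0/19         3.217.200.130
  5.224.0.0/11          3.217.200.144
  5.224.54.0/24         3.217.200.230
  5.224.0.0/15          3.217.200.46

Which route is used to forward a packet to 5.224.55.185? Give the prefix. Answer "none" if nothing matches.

Entries matching 5.224.55.185:
  4.0.0.0/6 (4.0.0.0 - 7.255.255.255)
  5.192.0.0/10 (5.192.0.0 - 5.255.255.255)
  5.224.0.0/11 (5.224.0.0 - 5.255.255.255)
  5.224.0.0/15 (5.224.0.0 - 5.225.255.255)
  5.224.0.0/17 (5.224.0.0 - 5.224.127.255)
Most specific is 5.224.0.0/17.

5.224.0.0/17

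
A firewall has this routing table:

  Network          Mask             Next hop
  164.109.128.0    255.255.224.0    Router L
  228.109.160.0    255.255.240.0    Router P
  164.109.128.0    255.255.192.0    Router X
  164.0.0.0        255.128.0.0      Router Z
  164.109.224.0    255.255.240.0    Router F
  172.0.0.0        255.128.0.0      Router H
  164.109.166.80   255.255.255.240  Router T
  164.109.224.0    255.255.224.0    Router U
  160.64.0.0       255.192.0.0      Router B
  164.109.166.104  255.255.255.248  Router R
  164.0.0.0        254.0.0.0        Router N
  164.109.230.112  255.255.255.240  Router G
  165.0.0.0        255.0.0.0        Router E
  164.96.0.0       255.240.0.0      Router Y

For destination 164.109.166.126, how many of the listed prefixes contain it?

4

Prefixes containing 164.109.166.126:
  164.0.0.0/7 (164.0.0.0 - 165.255.255.255)
  164.0.0.0/9 (164.0.0.0 - 164.127.255.255)
  164.96.0.0/12 (164.96.0.0 - 164.111.255.255)
  164.109.128.0/18 (164.109.128.0 - 164.109.191.255)
Total matching entries: 4.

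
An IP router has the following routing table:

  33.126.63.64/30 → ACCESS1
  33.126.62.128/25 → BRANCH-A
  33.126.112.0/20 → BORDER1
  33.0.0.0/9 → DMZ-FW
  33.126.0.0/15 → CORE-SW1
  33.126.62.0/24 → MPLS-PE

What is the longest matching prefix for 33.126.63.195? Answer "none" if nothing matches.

Entries matching 33.126.63.195:
  33.0.0.0/9 (33.0.0.0 - 33.127.255.255)
  33.126.0.0/15 (33.126.0.0 - 33.127.255.255)
Most specific is 33.126.0.0/15.

33.126.0.0/15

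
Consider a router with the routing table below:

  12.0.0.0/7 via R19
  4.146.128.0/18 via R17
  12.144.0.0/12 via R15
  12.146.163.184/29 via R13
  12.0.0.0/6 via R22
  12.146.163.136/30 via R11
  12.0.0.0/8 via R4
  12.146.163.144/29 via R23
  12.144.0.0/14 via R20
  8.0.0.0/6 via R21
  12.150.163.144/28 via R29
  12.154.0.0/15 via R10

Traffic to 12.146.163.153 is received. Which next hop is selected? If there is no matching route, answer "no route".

Routes whose prefix contains 12.146.163.153:
  12.0.0.0/6 (12.0.0.0 - 15.255.255.255) -> R22
  12.0.0.0/7 (12.0.0.0 - 13.255.255.255) -> R19
  12.0.0.0/8 (12.0.0.0 - 12.255.255.255) -> R4
  12.144.0.0/12 (12.144.0.0 - 12.159.255.255) -> R15
  12.144.0.0/14 (12.144.0.0 - 12.147.255.255) -> R20
More-specific entries that do NOT match:
  12.146.163.136/30 (12.146.163.136 - 12.146.163.139) does not contain 12.146.163.153
  12.146.163.184/29 (12.146.163.184 - 12.146.163.191) does not contain 12.146.163.153
  12.146.163.144/29 (12.146.163.144 - 12.146.163.151) does not contain 12.146.163.153
  12.150.163.144/28 (12.150.163.144 - 12.150.163.159) does not contain 12.146.163.153
  4.146.128.0/18 (4.146.128.0 - 4.146.191.255) does not contain 12.146.163.153
  12.154.0.0/15 (12.154.0.0 - 12.155.255.255) does not contain 12.146.163.153
Longest matching prefix is /14 -> next hop R20.

R20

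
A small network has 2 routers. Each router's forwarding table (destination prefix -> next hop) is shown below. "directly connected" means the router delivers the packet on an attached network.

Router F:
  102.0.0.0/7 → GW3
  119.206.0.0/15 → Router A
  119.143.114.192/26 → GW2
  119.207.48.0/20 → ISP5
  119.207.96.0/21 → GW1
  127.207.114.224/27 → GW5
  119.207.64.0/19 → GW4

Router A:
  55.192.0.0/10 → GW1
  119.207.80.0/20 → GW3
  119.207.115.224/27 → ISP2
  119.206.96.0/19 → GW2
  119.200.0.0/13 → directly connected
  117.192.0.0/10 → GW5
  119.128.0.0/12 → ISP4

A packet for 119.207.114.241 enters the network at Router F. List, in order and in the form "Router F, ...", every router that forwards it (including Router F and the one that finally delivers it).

Router F, Router A

At Router F: longest match for 119.207.114.241 is 119.206.0.0/15 -> Router A
At Router A: longest match for 119.207.114.241 is 119.200.0.0/13 -> directly connected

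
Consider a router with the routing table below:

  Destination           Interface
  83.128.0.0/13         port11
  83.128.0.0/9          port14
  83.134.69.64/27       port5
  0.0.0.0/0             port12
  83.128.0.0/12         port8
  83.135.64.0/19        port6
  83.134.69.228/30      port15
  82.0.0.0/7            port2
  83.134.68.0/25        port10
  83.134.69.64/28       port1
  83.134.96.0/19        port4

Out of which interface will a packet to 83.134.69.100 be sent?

Routes whose prefix contains 83.134.69.100:
  0.0.0.0/0 (default, matches everything) -> port12
  82.0.0.0/7 (82.0.0.0 - 83.255.255.255) -> port2
  83.128.0.0/9 (83.128.0.0 - 83.255.255.255) -> port14
  83.128.0.0/12 (83.128.0.0 - 83.143.255.255) -> port8
  83.128.0.0/13 (83.128.0.0 - 83.135.255.255) -> port11
More-specific entries that do NOT match:
  83.134.69.228/30 (83.134.69.228 - 83.134.69.231) does not contain 83.134.69.100
  83.134.69.64/28 (83.134.69.64 - 83.134.69.79) does not contain 83.134.69.100
  83.134.69.64/27 (83.134.69.64 - 83.134.69.95) does not contain 83.134.69.100
  83.134.68.0/25 (83.134.68.0 - 83.134.68.127) does not contain 83.134.69.100
  83.135.64.0/19 (83.135.64.0 - 83.135.95.255) does not contain 83.134.69.100
  83.134.96.0/19 (83.134.96.0 - 83.134.127.255) does not contain 83.134.69.100
Longest matching prefix is /13 -> interface port11.

port11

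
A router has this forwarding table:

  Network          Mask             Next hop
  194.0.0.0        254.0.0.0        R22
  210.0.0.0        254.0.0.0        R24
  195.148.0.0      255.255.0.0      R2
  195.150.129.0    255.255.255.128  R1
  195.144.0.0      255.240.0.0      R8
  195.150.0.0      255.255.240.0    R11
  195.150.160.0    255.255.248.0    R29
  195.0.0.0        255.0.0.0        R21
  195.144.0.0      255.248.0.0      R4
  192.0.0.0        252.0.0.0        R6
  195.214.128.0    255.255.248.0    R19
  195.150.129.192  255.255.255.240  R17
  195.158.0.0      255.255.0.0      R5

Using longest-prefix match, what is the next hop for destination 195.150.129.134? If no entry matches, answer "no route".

R4

Routes whose prefix contains 195.150.129.134:
  192.0.0.0/6 (192.0.0.0 - 195.255.255.255) -> R6
  194.0.0.0/7 (194.0.0.0 - 195.255.255.255) -> R22
  195.0.0.0/8 (195.0.0.0 - 195.255.255.255) -> R21
  195.144.0.0/12 (195.144.0.0 - 195.159.255.255) -> R8
  195.144.0.0/13 (195.144.0.0 - 195.151.255.255) -> R4
More-specific entries that do NOT match:
  195.150.129.192/28 (195.150.129.192 - 195.150.129.207) does not contain 195.150.129.134
  195.150.129.0/25 (195.150.129.0 - 195.150.129.127) does not contain 195.150.129.134
  195.150.160.0/21 (195.150.160.0 - 195.150.167.255) does not contain 195.150.129.134
  195.214.128.0/21 (195.214.128.0 - 195.214.135.255) does not contain 195.150.129.134
  195.150.0.0/20 (195.150.0.0 - 195.150.15.255) does not contain 195.150.129.134
  195.148.0.0/16 (195.148.0.0 - 195.148.255.255) does not contain 195.150.129.134
  195.158.0.0/16 (195.158.0.0 - 195.158.255.255) does not contain 195.150.129.134
Longest matching prefix is /13 -> next hop R4.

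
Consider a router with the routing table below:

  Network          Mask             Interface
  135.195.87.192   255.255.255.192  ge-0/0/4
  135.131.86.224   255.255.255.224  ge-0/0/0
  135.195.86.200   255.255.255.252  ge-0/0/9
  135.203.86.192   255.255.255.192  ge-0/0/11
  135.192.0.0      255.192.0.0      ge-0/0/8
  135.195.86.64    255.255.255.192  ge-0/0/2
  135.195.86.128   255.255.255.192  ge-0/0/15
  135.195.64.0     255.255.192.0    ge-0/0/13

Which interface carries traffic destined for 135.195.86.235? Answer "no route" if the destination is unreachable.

ge-0/0/13

Routes whose prefix contains 135.195.86.235:
  135.192.0.0/10 (135.192.0.0 - 135.255.255.255) -> ge-0/0/8
  135.195.64.0/18 (135.195.64.0 - 135.195.127.255) -> ge-0/0/13
More-specific entries that do NOT match:
  135.195.86.200/30 (135.195.86.200 - 135.195.86.203) does not contain 135.195.86.235
  135.131.86.224/27 (135.131.86.224 - 135.131.86.255) does not contain 135.195.86.235
  135.195.87.192/26 (135.195.87.192 - 135.195.87.255) does not contain 135.195.86.235
  135.203.86.192/26 (135.203.86.192 - 135.203.86.255) does not contain 135.195.86.235
  135.195.86.64/26 (135.195.86.64 - 135.195.86.127) does not contain 135.195.86.235
  135.195.86.128/26 (135.195.86.128 - 135.195.86.191) does not contain 135.195.86.235
Longest matching prefix is /18 -> interface ge-0/0/13.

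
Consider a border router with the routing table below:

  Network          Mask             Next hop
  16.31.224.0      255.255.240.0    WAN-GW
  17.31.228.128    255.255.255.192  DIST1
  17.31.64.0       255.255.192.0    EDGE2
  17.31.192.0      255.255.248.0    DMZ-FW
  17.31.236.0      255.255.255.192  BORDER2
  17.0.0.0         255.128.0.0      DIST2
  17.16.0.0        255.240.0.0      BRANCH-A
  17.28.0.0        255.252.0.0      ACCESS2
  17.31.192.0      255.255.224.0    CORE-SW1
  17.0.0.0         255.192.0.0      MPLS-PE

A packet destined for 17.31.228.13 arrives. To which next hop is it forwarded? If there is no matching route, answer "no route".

ACCESS2

Routes whose prefix contains 17.31.228.13:
  17.0.0.0/9 (17.0.0.0 - 17.127.255.255) -> DIST2
  17.0.0.0/10 (17.0.0.0 - 17.63.255.255) -> MPLS-PE
  17.16.0.0/12 (17.16.0.0 - 17.31.255.255) -> BRANCH-A
  17.28.0.0/14 (17.28.0.0 - 17.31.255.255) -> ACCESS2
More-specific entries that do NOT match:
  17.31.228.128/26 (17.31.228.128 - 17.31.228.191) does not contain 17.31.228.13
  17.31.236.0/26 (17.31.236.0 - 17.31.236.63) does not contain 17.31.228.13
  17.31.192.0/21 (17.31.192.0 - 17.31.199.255) does not contain 17.31.228.13
  16.31.224.0/20 (16.31.224.0 - 16.31.239.255) does not contain 17.31.228.13
  17.31.192.0/19 (17.31.192.0 - 17.31.223.255) does not contain 17.31.228.13
  17.31.64.0/18 (17.31.64.0 - 17.31.127.255) does not contain 17.31.228.13
Longest matching prefix is /14 -> next hop ACCESS2.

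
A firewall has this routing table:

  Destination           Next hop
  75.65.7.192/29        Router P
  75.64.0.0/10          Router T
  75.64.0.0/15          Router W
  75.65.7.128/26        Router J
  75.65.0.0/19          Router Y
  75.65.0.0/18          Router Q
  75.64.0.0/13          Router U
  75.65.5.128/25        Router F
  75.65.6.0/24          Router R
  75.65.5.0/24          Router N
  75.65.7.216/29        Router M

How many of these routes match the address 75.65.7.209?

Prefixes containing 75.65.7.209:
  75.64.0.0/10 (75.64.0.0 - 75.127.255.255)
  75.64.0.0/13 (75.64.0.0 - 75.71.255.255)
  75.64.0.0/15 (75.64.0.0 - 75.65.255.255)
  75.65.0.0/18 (75.65.0.0 - 75.65.63.255)
  75.65.0.0/19 (75.65.0.0 - 75.65.31.255)
Total matching entries: 5.

5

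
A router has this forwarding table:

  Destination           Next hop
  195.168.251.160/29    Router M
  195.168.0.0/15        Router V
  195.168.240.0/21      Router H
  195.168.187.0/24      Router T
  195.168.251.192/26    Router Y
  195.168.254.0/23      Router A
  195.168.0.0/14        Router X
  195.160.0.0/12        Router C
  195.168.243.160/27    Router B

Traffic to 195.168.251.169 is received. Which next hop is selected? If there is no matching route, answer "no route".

Router V

Routes whose prefix contains 195.168.251.169:
  195.160.0.0/12 (195.160.0.0 - 195.175.255.255) -> Router C
  195.168.0.0/14 (195.168.0.0 - 195.171.255.255) -> Router X
  195.168.0.0/15 (195.168.0.0 - 195.169.255.255) -> Router V
More-specific entries that do NOT match:
  195.168.251.160/29 (195.168.251.160 - 195.168.251.167) does not contain 195.168.251.169
  195.168.243.160/27 (195.168.243.160 - 195.168.243.191) does not contain 195.168.251.169
  195.168.251.192/26 (195.168.251.192 - 195.168.251.255) does not contain 195.168.251.169
  195.168.187.0/24 (195.168.187.0 - 195.168.187.255) does not contain 195.168.251.169
  195.168.254.0/23 (195.168.254.0 - 195.168.255.255) does not contain 195.168.251.169
  195.168.240.0/21 (195.168.240.0 - 195.168.247.255) does not contain 195.168.251.169
Longest matching prefix is /15 -> next hop Router V.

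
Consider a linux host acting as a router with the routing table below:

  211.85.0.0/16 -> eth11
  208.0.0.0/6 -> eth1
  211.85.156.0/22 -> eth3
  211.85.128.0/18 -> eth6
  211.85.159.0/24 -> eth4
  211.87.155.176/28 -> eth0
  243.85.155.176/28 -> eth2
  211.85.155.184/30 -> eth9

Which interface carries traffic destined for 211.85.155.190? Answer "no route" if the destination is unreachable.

eth6

Routes whose prefix contains 211.85.155.190:
  208.0.0.0/6 (208.0.0.0 - 211.255.255.255) -> eth1
  211.85.0.0/16 (211.85.0.0 - 211.85.255.255) -> eth11
  211.85.128.0/18 (211.85.128.0 - 211.85.191.255) -> eth6
More-specific entries that do NOT match:
  211.85.155.184/30 (211.85.155.184 - 211.85.155.187) does not contain 211.85.155.190
  211.87.155.176/28 (211.87.155.176 - 211.87.155.191) does not contain 211.85.155.190
  243.85.155.176/28 (243.85.155.176 - 243.85.155.191) does not contain 211.85.155.190
  211.85.159.0/24 (211.85.159.0 - 211.85.159.255) does not contain 211.85.155.190
  211.85.156.0/22 (211.85.156.0 - 211.85.159.255) does not contain 211.85.155.190
Longest matching prefix is /18 -> interface eth6.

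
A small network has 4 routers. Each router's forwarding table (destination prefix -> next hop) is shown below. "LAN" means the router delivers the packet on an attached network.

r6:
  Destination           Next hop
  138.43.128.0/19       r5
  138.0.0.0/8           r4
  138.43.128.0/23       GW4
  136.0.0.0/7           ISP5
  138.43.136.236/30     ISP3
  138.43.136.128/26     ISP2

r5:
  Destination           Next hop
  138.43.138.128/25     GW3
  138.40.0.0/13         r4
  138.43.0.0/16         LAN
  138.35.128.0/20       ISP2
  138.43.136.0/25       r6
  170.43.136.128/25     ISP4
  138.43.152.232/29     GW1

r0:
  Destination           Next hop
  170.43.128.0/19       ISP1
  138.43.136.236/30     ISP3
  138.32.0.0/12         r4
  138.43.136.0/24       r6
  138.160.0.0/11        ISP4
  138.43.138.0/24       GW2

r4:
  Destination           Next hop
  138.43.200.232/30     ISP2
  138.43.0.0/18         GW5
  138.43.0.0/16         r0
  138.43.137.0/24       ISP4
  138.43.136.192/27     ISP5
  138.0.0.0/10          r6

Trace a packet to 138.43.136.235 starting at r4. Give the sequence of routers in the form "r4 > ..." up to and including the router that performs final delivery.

At r4: longest match for 138.43.136.235 is 138.43.0.0/16 -> r0
At r0: longest match for 138.43.136.235 is 138.43.136.0/24 -> r6
At r6: longest match for 138.43.136.235 is 138.43.128.0/19 -> r5
At r5: longest match for 138.43.136.235 is 138.43.0.0/16 -> LAN

r4 > r0 > r6 > r5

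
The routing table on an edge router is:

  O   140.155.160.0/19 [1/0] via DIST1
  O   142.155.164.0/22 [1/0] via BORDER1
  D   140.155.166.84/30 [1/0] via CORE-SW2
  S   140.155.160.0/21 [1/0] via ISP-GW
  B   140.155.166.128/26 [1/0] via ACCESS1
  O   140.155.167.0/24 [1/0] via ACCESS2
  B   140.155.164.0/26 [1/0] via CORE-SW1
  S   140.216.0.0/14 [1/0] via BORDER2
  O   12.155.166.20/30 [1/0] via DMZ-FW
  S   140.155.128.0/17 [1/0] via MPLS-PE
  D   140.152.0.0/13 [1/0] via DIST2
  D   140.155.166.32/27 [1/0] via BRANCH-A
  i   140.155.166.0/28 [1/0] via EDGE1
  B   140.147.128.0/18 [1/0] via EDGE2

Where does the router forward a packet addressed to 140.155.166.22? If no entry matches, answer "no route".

Routes whose prefix contains 140.155.166.22:
  140.152.0.0/13 (140.152.0.0 - 140.159.255.255) -> DIST2
  140.155.128.0/17 (140.155.128.0 - 140.155.255.255) -> MPLS-PE
  140.155.160.0/19 (140.155.160.0 - 140.155.191.255) -> DIST1
  140.155.160.0/21 (140.155.160.0 - 140.155.167.255) -> ISP-GW
More-specific entries that do NOT match:
  140.155.166.84/30 (140.155.166.84 - 140.155.166.87) does not contain 140.155.166.22
  12.155.166.20/30 (12.155.166.20 - 12.155.166.23) does not contain 140.155.166.22
  140.155.166.0/28 (140.155.166.0 - 140.155.166.15) does not contain 140.155.166.22
  140.155.166.32/27 (140.155.166.32 - 140.155.166.63) does not contain 140.155.166.22
  140.155.166.128/26 (140.155.166.128 - 140.155.166.191) does not contain 140.155.166.22
  140.155.164.0/26 (140.155.164.0 - 140.155.164.63) does not contain 140.155.166.22
  140.155.167.0/24 (140.155.167.0 - 140.155.167.255) does not contain 140.155.166.22
  142.155.164.0/22 (142.155.164.0 - 142.155.167.255) does not contain 140.155.166.22
Longest matching prefix is /21 -> next hop ISP-GW.

ISP-GW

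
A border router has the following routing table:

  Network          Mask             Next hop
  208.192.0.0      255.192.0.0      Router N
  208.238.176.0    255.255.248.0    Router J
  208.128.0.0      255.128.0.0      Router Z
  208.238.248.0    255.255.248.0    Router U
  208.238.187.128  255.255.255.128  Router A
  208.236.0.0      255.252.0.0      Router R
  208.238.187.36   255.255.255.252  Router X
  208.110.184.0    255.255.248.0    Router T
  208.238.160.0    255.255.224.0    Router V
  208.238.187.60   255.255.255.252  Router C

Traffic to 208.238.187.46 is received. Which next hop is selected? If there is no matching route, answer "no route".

Routes whose prefix contains 208.238.187.46:
  208.128.0.0/9 (208.128.0.0 - 208.255.255.255) -> Router Z
  208.192.0.0/10 (208.192.0.0 - 208.255.255.255) -> Router N
  208.236.0.0/14 (208.236.0.0 - 208.239.255.255) -> Router R
  208.238.160.0/19 (208.238.160.0 - 208.238.191.255) -> Router V
More-specific entries that do NOT match:
  208.238.187.36/30 (208.238.187.36 - 208.238.187.39) does not contain 208.238.187.46
  208.238.187.60/30 (208.238.187.60 - 208.238.187.63) does not contain 208.238.187.46
  208.238.187.128/25 (208.238.187.128 - 208.238.187.255) does not contain 208.238.187.46
  208.238.176.0/21 (208.238.176.0 - 208.238.183.255) does not contain 208.238.187.46
  208.238.248.0/21 (208.238.248.0 - 208.238.255.255) does not contain 208.238.187.46
  208.110.184.0/21 (208.110.184.0 - 208.110.191.255) does not contain 208.238.187.46
Longest matching prefix is /19 -> next hop Router V.

Router V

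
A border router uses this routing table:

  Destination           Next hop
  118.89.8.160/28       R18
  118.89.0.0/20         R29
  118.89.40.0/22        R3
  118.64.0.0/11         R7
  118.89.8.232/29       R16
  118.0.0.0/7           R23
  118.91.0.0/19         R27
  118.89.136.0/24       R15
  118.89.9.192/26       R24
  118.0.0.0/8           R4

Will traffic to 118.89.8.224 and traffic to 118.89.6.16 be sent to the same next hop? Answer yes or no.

yes

118.89.8.224: longest match 118.89.0.0/20 -> R29
118.89.6.16: longest match 118.89.0.0/20 -> R29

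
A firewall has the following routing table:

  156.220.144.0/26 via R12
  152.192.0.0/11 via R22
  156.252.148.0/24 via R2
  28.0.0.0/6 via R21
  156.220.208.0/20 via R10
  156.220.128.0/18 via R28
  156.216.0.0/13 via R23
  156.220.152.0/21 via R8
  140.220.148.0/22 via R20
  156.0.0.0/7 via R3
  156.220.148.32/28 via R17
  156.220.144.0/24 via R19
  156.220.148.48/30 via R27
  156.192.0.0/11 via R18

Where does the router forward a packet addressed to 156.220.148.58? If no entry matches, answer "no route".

Routes whose prefix contains 156.220.148.58:
  156.0.0.0/7 (156.0.0.0 - 157.255.255.255) -> R3
  156.192.0.0/11 (156.192.0.0 - 156.223.255.255) -> R18
  156.216.0.0/13 (156.216.0.0 - 156.223.255.255) -> R23
  156.220.128.0/18 (156.220.128.0 - 156.220.191.255) -> R28
More-specific entries that do NOT match:
  156.220.148.48/30 (156.220.148.48 - 156.220.148.51) does not contain 156.220.148.58
  156.220.148.32/28 (156.220.148.32 - 156.220.148.47) does not contain 156.220.148.58
  156.220.144.0/26 (156.220.144.0 - 156.220.144.63) does not contain 156.220.148.58
  156.252.148.0/24 (156.252.148.0 - 156.252.148.255) does not contain 156.220.148.58
  156.220.144.0/24 (156.220.144.0 - 156.220.144.255) does not contain 156.220.148.58
  140.220.148.0/22 (140.220.148.0 - 140.220.151.255) does not contain 156.220.148.58
  156.220.152.0/21 (156.220.152.0 - 156.220.159.255) does not contain 156.220.148.58
  156.220.208.0/20 (156.220.208.0 - 156.220.223.255) does not contain 156.220.148.58
Longest matching prefix is /18 -> next hop R28.

R28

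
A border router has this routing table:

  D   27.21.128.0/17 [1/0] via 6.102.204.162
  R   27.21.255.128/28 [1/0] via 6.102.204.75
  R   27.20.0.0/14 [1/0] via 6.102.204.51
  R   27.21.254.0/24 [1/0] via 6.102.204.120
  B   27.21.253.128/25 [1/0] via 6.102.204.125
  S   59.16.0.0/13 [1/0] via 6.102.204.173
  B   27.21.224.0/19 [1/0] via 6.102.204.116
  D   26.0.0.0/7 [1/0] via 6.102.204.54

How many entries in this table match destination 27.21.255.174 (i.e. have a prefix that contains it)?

Prefixes containing 27.21.255.174:
  26.0.0.0/7 (26.0.0.0 - 27.255.255.255)
  27.20.0.0/14 (27.20.0.0 - 27.23.255.255)
  27.21.128.0/17 (27.21.128.0 - 27.21.255.255)
  27.21.224.0/19 (27.21.224.0 - 27.21.255.255)
Total matching entries: 4.

4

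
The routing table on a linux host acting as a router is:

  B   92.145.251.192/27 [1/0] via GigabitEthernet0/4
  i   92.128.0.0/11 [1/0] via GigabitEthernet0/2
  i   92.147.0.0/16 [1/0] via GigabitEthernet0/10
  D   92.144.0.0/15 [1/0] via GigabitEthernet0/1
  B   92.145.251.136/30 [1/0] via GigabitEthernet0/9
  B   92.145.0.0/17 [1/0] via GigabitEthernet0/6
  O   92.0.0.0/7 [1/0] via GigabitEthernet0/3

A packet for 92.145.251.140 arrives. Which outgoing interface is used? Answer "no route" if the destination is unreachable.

Routes whose prefix contains 92.145.251.140:
  92.0.0.0/7 (92.0.0.0 - 93.255.255.255) -> GigabitEthernet0/3
  92.128.0.0/11 (92.128.0.0 - 92.159.255.255) -> GigabitEthernet0/2
  92.144.0.0/15 (92.144.0.0 - 92.145.255.255) -> GigabitEthernet0/1
More-specific entries that do NOT match:
  92.145.251.136/30 (92.145.251.136 - 92.145.251.139) does not contain 92.145.251.140
  92.145.251.192/27 (92.145.251.192 - 92.145.251.223) does not contain 92.145.251.140
  92.145.0.0/17 (92.145.0.0 - 92.145.127.255) does not contain 92.145.251.140
  92.147.0.0/16 (92.147.0.0 - 92.147.255.255) does not contain 92.145.251.140
Longest matching prefix is /15 -> interface GigabitEthernet0/1.

GigabitEthernet0/1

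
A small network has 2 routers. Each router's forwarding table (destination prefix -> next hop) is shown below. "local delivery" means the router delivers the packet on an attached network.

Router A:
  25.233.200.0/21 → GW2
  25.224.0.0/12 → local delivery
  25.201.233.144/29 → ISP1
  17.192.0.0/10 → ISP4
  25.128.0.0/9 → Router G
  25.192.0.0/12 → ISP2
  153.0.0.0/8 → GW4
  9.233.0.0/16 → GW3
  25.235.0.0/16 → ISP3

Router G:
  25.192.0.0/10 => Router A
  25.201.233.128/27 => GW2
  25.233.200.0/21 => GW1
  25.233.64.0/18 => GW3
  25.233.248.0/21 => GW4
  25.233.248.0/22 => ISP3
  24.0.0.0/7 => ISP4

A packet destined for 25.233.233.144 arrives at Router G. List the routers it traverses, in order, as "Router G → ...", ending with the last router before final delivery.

At Router G: longest match for 25.233.233.144 is 25.192.0.0/10 -> Router A
At Router A: longest match for 25.233.233.144 is 25.224.0.0/12 -> local delivery

Router G → Router A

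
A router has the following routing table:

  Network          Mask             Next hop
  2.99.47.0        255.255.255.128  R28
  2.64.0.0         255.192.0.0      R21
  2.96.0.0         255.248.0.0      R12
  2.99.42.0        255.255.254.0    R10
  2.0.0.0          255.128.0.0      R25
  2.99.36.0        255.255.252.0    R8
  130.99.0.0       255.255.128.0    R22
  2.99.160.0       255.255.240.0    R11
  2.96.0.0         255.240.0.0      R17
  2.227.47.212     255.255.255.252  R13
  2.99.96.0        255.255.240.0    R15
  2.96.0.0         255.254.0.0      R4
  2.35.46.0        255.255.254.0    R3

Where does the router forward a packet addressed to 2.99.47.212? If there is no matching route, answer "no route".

Routes whose prefix contains 2.99.47.212:
  2.0.0.0/9 (2.0.0.0 - 2.127.255.255) -> R25
  2.64.0.0/10 (2.64.0.0 - 2.127.255.255) -> R21
  2.96.0.0/12 (2.96.0.0 - 2.111.255.255) -> R17
  2.96.0.0/13 (2.96.0.0 - 2.103.255.255) -> R12
More-specific entries that do NOT match:
  2.227.47.212/30 (2.227.47.212 - 2.227.47.215) does not contain 2.99.47.212
  2.99.47.0/25 (2.99.47.0 - 2.99.47.127) does not contain 2.99.47.212
  2.99.42.0/23 (2.99.42.0 - 2.99.43.255) does not contain 2.99.47.212
  2.35.46.0/23 (2.35.46.0 - 2.35.47.255) does not contain 2.99.47.212
  2.99.36.0/22 (2.99.36.0 - 2.99.39.255) does not contain 2.99.47.212
  2.99.160.0/20 (2.99.160.0 - 2.99.175.255) does not contain 2.99.47.212
  2.99.96.0/20 (2.99.96.0 - 2.99.111.255) does not contain 2.99.47.212
  130.99.0.0/17 (130.99.0.0 - 130.99.127.255) does not contain 2.99.47.212
  2.96.0.0/15 (2.96.0.0 - 2.97.255.255) does not contain 2.99.47.212
Longest matching prefix is /13 -> next hop R12.

R12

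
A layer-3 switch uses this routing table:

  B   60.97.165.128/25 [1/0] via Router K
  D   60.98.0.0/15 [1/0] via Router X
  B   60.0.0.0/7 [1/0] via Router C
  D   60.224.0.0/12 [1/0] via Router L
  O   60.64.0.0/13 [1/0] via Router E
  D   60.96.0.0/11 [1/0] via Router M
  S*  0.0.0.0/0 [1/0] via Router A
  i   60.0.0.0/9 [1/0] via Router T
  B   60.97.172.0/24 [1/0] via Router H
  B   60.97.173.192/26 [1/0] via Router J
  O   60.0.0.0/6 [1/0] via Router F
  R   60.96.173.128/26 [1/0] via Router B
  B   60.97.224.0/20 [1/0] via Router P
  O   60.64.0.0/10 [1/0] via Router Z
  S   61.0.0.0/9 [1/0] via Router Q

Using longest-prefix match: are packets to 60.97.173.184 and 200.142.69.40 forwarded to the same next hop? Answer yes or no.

60.97.173.184: longest match 60.96.0.0/11 -> Router M
200.142.69.40: longest match 0.0.0.0/0 -> Router A

no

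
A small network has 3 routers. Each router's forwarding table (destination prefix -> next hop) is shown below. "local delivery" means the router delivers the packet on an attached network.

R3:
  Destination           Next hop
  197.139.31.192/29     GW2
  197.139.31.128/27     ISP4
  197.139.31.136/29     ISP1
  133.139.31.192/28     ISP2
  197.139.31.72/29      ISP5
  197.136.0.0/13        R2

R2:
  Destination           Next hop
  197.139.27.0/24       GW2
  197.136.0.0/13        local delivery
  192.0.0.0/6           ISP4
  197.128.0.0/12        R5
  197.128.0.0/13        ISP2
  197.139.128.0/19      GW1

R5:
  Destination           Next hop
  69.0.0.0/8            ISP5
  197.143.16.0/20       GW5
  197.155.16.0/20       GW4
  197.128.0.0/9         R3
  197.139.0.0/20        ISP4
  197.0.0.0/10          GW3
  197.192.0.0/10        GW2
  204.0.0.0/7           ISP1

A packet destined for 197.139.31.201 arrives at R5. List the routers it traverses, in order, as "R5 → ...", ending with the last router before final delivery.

At R5: longest match for 197.139.31.201 is 197.128.0.0/9 -> R3
At R3: longest match for 197.139.31.201 is 197.136.0.0/13 -> R2
At R2: longest match for 197.139.31.201 is 197.136.0.0/13 -> local delivery

R5 → R3 → R2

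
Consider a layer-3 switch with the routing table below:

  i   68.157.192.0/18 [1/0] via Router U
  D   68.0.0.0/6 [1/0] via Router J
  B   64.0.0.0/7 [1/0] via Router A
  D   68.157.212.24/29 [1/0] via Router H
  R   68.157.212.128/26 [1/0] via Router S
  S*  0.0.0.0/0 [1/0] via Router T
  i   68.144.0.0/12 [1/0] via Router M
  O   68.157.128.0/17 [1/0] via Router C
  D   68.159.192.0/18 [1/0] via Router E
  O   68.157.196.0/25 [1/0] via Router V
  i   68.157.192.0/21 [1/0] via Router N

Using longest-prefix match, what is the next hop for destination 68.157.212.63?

Router U

Routes whose prefix contains 68.157.212.63:
  0.0.0.0/0 (default, matches everything) -> Router T
  68.0.0.0/6 (68.0.0.0 - 71.255.255.255) -> Router J
  68.144.0.0/12 (68.144.0.0 - 68.159.255.255) -> Router M
  68.157.128.0/17 (68.157.128.0 - 68.157.255.255) -> Router C
  68.157.192.0/18 (68.157.192.0 - 68.157.255.255) -> Router U
More-specific entries that do NOT match:
  68.157.212.24/29 (68.157.212.24 - 68.157.212.31) does not contain 68.157.212.63
  68.157.212.128/26 (68.157.212.128 - 68.157.212.191) does not contain 68.157.212.63
  68.157.196.0/25 (68.157.196.0 - 68.157.196.127) does not contain 68.157.212.63
  68.157.192.0/21 (68.157.192.0 - 68.157.199.255) does not contain 68.157.212.63
Longest matching prefix is /18 -> next hop Router U.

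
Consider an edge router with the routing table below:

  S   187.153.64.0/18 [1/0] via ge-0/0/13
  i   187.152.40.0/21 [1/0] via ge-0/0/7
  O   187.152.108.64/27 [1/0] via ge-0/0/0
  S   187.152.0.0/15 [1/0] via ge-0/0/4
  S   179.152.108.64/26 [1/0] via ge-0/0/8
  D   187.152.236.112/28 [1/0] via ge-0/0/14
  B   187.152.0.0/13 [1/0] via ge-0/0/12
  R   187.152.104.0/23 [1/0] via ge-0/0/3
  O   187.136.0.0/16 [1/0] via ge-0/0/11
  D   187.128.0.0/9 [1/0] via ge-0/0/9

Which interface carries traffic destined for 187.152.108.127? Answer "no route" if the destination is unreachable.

Routes whose prefix contains 187.152.108.127:
  187.128.0.0/9 (187.128.0.0 - 187.255.255.255) -> ge-0/0/9
  187.152.0.0/13 (187.152.0.0 - 187.159.255.255) -> ge-0/0/12
  187.152.0.0/15 (187.152.0.0 - 187.153.255.255) -> ge-0/0/4
More-specific entries that do NOT match:
  187.152.236.112/28 (187.152.236.112 - 187.152.236.127) does not contain 187.152.108.127
  187.152.108.64/27 (187.152.108.64 - 187.152.108.95) does not contain 187.152.108.127
  179.152.108.64/26 (179.152.108.64 - 179.152.108.127) does not contain 187.152.108.127
  187.152.104.0/23 (187.152.104.0 - 187.152.105.255) does not contain 187.152.108.127
  187.152.40.0/21 (187.152.40.0 - 187.152.47.255) does not contain 187.152.108.127
  187.153.64.0/18 (187.153.64.0 - 187.153.127.255) does not contain 187.152.108.127
  187.136.0.0/16 (187.136.0.0 - 187.136.255.255) does not contain 187.152.108.127
Longest matching prefix is /15 -> interface ge-0/0/4.

ge-0/0/4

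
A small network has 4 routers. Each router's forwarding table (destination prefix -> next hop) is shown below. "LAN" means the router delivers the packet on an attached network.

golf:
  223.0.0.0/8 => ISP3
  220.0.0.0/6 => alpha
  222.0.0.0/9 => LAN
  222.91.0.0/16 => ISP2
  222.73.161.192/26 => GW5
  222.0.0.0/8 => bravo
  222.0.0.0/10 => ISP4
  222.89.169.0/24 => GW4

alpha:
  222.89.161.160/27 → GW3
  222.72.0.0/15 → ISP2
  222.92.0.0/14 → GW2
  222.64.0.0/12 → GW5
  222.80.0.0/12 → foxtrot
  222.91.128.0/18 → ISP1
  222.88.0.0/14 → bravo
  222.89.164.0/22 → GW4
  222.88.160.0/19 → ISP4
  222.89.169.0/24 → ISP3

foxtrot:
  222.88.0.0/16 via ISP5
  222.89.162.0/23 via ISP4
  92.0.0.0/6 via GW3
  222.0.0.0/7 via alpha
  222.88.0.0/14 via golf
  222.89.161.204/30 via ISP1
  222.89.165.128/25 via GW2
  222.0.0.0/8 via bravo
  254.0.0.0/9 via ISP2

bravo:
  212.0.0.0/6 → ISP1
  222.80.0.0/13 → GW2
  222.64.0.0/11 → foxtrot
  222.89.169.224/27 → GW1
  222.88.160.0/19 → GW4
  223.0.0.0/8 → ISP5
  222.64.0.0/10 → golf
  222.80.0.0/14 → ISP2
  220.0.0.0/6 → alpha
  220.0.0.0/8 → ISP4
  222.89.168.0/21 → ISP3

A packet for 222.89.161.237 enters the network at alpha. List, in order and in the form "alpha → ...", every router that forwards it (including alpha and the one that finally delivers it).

At alpha: longest match for 222.89.161.237 is 222.88.0.0/14 -> bravo
At bravo: longest match for 222.89.161.237 is 222.64.0.0/11 -> foxtrot
At foxtrot: longest match for 222.89.161.237 is 222.88.0.0/14 -> golf
At golf: longest match for 222.89.161.237 is 222.0.0.0/9 -> LAN

alpha → bravo → foxtrot → golf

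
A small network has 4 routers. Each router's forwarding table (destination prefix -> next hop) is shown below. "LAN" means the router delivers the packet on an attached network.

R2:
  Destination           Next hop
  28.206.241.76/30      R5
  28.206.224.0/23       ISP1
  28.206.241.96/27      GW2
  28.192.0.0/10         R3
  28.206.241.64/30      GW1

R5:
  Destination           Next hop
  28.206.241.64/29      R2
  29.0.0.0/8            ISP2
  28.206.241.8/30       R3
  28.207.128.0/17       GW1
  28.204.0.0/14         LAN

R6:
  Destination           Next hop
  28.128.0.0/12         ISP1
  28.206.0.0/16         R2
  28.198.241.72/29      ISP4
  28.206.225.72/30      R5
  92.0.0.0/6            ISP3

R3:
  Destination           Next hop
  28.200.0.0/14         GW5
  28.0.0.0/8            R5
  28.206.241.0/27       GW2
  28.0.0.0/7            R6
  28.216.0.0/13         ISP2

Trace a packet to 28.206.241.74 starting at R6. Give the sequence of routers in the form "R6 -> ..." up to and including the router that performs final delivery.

R6 -> R2 -> R3 -> R5

At R6: longest match for 28.206.241.74 is 28.206.0.0/16 -> R2
At R2: longest match for 28.206.241.74 is 28.192.0.0/10 -> R3
At R3: longest match for 28.206.241.74 is 28.0.0.0/8 -> R5
At R5: longest match for 28.206.241.74 is 28.204.0.0/14 -> LAN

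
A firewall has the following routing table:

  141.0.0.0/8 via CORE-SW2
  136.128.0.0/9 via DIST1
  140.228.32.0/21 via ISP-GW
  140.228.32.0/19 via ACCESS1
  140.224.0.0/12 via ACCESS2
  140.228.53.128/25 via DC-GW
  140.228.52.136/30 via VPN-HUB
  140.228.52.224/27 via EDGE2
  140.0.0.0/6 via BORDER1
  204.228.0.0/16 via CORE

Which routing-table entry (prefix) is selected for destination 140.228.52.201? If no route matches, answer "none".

140.228.32.0/19

Entries matching 140.228.52.201:
  140.0.0.0/6 (140.0.0.0 - 143.255.255.255)
  140.224.0.0/12 (140.224.0.0 - 140.239.255.255)
  140.228.32.0/19 (140.228.32.0 - 140.228.63.255)
Most specific is 140.228.32.0/19.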